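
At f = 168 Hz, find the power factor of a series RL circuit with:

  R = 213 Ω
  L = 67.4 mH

Step 1 — Angular frequency: ω = 2π·f = 2π·168 = 1056 rad/s.
Step 2 — Component impedances:
  R: Z = R = 213 Ω
  L: Z = jωL = j·1056·0.0674 = 0 + j71.15 Ω
Step 3 — Series combination: Z_total = R + L = 213 + j71.15 Ω = 224.6∠18.5° Ω.
Step 4 — Power factor: PF = cos(φ) = Re(Z)/|Z| = 213/224.57 = 0.9485.
Step 5 — Type: Im(Z) = 71.15 ⇒ lagging (phase φ = 18.5°).

PF = 0.9485 (lagging, φ = 18.5°)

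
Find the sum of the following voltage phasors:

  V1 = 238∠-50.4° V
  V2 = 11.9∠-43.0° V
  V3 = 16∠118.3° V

Step 1 — Convert each phasor to rectangular form:
  V1 = 238·(cos(-50.4°) + j·sin(-50.4°)) = 151.7 - j183.4 V
  V2 = 11.9·(cos(-43.0°) + j·sin(-43.0°)) = 8.703 - j8.116 V
  V3 = 16·(cos(118.3°) + j·sin(118.3°)) = -7.585 + j14.09 V
Step 2 — Sum components: V_total = 152.8 - j177.4 V.
Step 3 — Convert to polar: |V_total| = 234.2 V, ∠V_total = -49.3°.

V_total = 234.2∠-49.3° V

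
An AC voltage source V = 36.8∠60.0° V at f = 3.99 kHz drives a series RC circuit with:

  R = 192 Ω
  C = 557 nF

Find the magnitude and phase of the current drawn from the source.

Step 1 — Angular frequency: ω = 2π·f = 2π·3990 = 2.507e+04 rad/s.
Step 2 — Component impedances:
  R: Z = R = 192 Ω
  C: Z = 1/(jωC) = -j/(ω·C) = 0 - j71.61 Ω
Step 3 — Series combination: Z_total = R + C = 192 - j71.61 Ω = 204.9∠-20.5° Ω.
Step 4 — Source phasor: V = 36.8∠60.0° V = 18.4 + j31.87 V.
Step 5 — Ohm's law: I = V / Z_total = (18.4 + j31.87) / (192 - j71.61) = 0.02978 + j0.1771 A.
Step 6 — Convert to polar: |I| = 0.1796 A, ∠I = 80.5°.

I = 0.1796∠80.5° A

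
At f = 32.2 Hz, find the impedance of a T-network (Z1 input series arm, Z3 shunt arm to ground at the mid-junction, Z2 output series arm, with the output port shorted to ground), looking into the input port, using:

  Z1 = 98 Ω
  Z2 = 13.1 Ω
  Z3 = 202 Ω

Step 1 — Angular frequency: ω = 2π·f = 2π·32.2 = 202.3 rad/s.
Step 2 — Component impedances:
  Z1: Z = R = 98 Ω
  Z2: Z = R = 13.1 Ω
  Z3: Z = R = 202 Ω
Step 3 — With the output port shorted to ground, the output series arm Z2 runs from the junction to ground; the shunt arm Z3 also runs from the junction to ground. They appear in parallel: Z3 || Z2 = 12.3 Ω.
Step 4 — Series with input arm Z1: Z_in = Z1 + (Z3 || Z2) = 110.3 Ω = 110.3∠0.0° Ω.

Z = 110.3 Ω = 110.3∠0.0° Ω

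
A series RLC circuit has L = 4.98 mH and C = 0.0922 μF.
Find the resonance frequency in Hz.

Step 1 — Resonance condition Im(Z)=0 gives ω₀ = 1/√(LC).
Step 2 — ω₀ = 1/√(0.00498·9.22e-08) = 4.667e+04 rad/s.
Step 3 — f₀ = ω₀/(2π) = 7427 Hz.

f₀ = 7427 Hz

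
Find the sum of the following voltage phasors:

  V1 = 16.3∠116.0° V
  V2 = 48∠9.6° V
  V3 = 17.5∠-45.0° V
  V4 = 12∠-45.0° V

Step 1 — Convert each phasor to rectangular form:
  V1 = 16.3·(cos(116.0°) + j·sin(116.0°)) = -7.145 + j14.65 V
  V2 = 48·(cos(9.6°) + j·sin(9.6°)) = 47.33 + j8.005 V
  V3 = 17.5·(cos(-45.0°) + j·sin(-45.0°)) = 12.37 - j12.37 V
  V4 = 12·(cos(-45.0°) + j·sin(-45.0°)) = 8.485 - j8.485 V
Step 2 — Sum components: V_total = 61.04 + j1.796 V.
Step 3 — Convert to polar: |V_total| = 61.07 V, ∠V_total = 1.7°.

V_total = 61.07∠1.7° V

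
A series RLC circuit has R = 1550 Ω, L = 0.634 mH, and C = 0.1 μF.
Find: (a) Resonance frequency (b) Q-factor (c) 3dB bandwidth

Step 1 — Resonance: ω₀ = 1/√(LC) = 1/√(0.000634·1e-07) = 1.256e+05 rad/s.
Step 2 — f₀ = ω₀/(2π) = 1.999e+04 Hz.
Step 3 — Series Q: Q = ω₀L/R = 1.256e+05·0.000634/1550 = 0.05137.
Step 4 — Bandwidth: Δω = ω₀/Q = 2.445e+06 rad/s; BW = Δω/(2π) = 3.891e+05 Hz.

(a) f₀ = 1.999e+04 Hz  (b) Q = 0.05137  (c) BW = 3.891e+05 Hz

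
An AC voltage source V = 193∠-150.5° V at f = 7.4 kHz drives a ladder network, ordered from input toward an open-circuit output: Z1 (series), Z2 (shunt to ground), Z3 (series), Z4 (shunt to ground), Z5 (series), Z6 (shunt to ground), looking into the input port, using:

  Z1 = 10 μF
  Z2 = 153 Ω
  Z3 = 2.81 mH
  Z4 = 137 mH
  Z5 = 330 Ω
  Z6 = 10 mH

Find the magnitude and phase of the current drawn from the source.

Step 1 — Angular frequency: ω = 2π·f = 2π·7400 = 4.65e+04 rad/s.
Step 2 — Component impedances:
  Z1: Z = 1/(jωC) = -j/(ω·C) = 0 - j2.151 Ω
  Z2: Z = R = 153 Ω
  Z3: Z = jωL = j·4.65e+04·0.00281 = 0 + j130.7 Ω
  Z4: Z = jωL = j·4.65e+04·0.137 = 0 + j6370 Ω
  Z5: Z = R = 330 Ω
  Z6: Z = jωL = j·4.65e+04·0.01 = 0 + j465 Ω
Step 3 — Ladder network (open output): work backward from the far end, alternating series and parallel combinations. Z_in = 133.5 + j23.54 Ω = 135.5∠10.0° Ω.
Step 4 — Source phasor: V = 193∠-150.5° V = -168 - j95.04 V.
Step 5 — Ohm's law: I = V / Z_total = (-168 - j95.04) / (133.5 + j23.54) = -1.342 - j0.4753 A.
Step 6 — Convert to polar: |I| = 1.424 A, ∠I = -160.5°.

I = 1.424∠-160.5° A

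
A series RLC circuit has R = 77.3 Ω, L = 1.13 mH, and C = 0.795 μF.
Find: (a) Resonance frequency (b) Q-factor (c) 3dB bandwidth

Step 1 — Resonance condition Im(Z)=0 gives ω₀ = 1/√(LC).
Step 2 — ω₀ = 1/√(0.00113·7.95e-07) = 3.336e+04 rad/s.
Step 3 — f₀ = ω₀/(2π) = 5310 Hz.
Step 4 — Series Q: Q = ω₀L/R = 3.336e+04·0.00113/77.3 = 0.4877.
Step 5 — 3dB bandwidth: Δω = ω₀/Q = 6.841e+04 rad/s; BW = Δω/(2π) = 1.089e+04 Hz.

(a) f₀ = 5310 Hz  (b) Q = 0.4877  (c) BW = 1.089e+04 Hz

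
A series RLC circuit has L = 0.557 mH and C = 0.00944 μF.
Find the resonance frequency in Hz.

Step 1 — Resonance condition Im(Z)=0 gives ω₀ = 1/√(LC).
Step 2 — ω₀ = 1/√(0.000557·9.44e-09) = 4.361e+05 rad/s.
Step 3 — f₀ = ω₀/(2π) = 6.941e+04 Hz.

f₀ = 6.941e+04 Hz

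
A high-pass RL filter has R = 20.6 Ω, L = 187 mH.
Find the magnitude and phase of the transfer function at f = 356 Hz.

Step 1 — Angular frequency: ω = 2π·356 = 2237 rad/s.
Step 2 — Transfer function: H(jω) = jωL/(R + jωL).
Step 3 — Numerator jωL = j·418.3; denominator R + jωL = 20.6 + j418.3.
Step 4 — H = 0.9976 + j0.04913.
Step 5 — Magnitude: |H| = 0.9988 (-0.0 dB); phase: φ = 2.8°.

|H| = 0.9988 (-0.0 dB), φ = 2.8°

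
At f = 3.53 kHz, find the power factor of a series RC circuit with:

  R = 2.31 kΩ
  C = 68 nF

Step 1 — Angular frequency: ω = 2π·f = 2π·3530 = 2.218e+04 rad/s.
Step 2 — Component impedances:
  R: Z = R = 2310 Ω
  C: Z = 1/(jωC) = -j/(ω·C) = 0 - j663 Ω
Step 3 — Series combination: Z_total = R + C = 2310 - j663 Ω = 2403∠-16.0° Ω.
Step 4 — Power factor: PF = cos(φ) = Re(Z)/|Z| = 2310/2403.3 = 0.9612.
Step 5 — Type: Im(Z) = -663 ⇒ leading (phase φ = -16.0°).

PF = 0.9612 (leading, φ = -16.0°)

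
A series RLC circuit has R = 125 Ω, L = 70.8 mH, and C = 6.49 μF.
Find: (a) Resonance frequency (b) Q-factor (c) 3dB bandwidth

Step 1 — Resonance condition Im(Z)=0 gives ω₀ = 1/√(LC).
Step 2 — ω₀ = 1/√(0.0708·6.49e-06) = 1475 rad/s.
Step 3 — f₀ = ω₀/(2π) = 234.8 Hz.
Step 4 — Series Q: Q = ω₀L/R = 1475·0.0708/125 = 0.8356.
Step 5 — 3dB bandwidth: Δω = ω₀/Q = 1766 rad/s; BW = Δω/(2π) = 281 Hz.

(a) f₀ = 234.8 Hz  (b) Q = 0.8356  (c) BW = 281 Hz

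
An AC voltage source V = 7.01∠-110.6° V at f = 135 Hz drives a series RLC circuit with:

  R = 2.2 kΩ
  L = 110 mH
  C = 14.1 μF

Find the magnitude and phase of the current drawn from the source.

Step 1 — Angular frequency: ω = 2π·f = 2π·135 = 848.2 rad/s.
Step 2 — Component impedances:
  R: Z = R = 2200 Ω
  L: Z = jωL = j·848.2·0.11 = 0 + j93.31 Ω
  C: Z = 1/(jωC) = -j/(ω·C) = 0 - j83.61 Ω
Step 3 — Series combination: Z_total = R + L + C = 2200 + j9.694 Ω = 2200∠0.3° Ω.
Step 4 — Source phasor: V = 7.01∠-110.6° V = -2.466 - j6.562 V.
Step 5 — Ohm's law: I = V / Z_total = (-2.466 - j6.562) / (2200 + j9.694) = -0.001134 - j0.002978 A.
Step 6 — Convert to polar: |I| = 0.003186 A, ∠I = -110.9°.

I = 0.003186∠-110.9° A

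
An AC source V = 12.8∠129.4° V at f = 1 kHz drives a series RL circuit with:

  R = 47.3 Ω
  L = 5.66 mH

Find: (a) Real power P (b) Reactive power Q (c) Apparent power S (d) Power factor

Step 1 — Angular frequency: ω = 2π·f = 2π·1000 = 6283 rad/s.
Step 2 — Component impedances:
  R: Z = R = 47.3 Ω
  L: Z = jωL = j·6283·0.00566 = 0 + j35.56 Ω
Step 3 — Series combination: Z_total = R + L = 47.3 + j35.56 Ω = 59.18∠36.9° Ω.
Step 4 — Source phasor: V = 12.8∠129.4° V = -8.125 + j9.891 V.
Step 5 — Current: I = V / Z = -0.009292 + j0.2161 A = 0.2163∠92.5° A.
Step 6 — Complex power: S = V·I* = 2.213 + j1.664 VA.
Step 7 — Real power: P = Re(S) = 2.213 W.
Step 8 — Reactive power: Q = Im(S) = 1.664 VAR.
Step 9 — Apparent power: |S| = 2.769 VA.
Step 10 — Power factor: PF = P/|S| = 0.7993 (lagging).

(a) P = 2.213 W  (b) Q = 1.664 VAR  (c) S = 2.769 VA  (d) PF = 0.7993 (lagging)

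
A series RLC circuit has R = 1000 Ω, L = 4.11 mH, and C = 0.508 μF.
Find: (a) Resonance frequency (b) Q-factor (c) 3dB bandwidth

Step 1 — Resonance condition Im(Z)=0 gives ω₀ = 1/√(LC).
Step 2 — ω₀ = 1/√(0.00411·5.08e-07) = 2.189e+04 rad/s.
Step 3 — f₀ = ω₀/(2π) = 3483 Hz.
Step 4 — Series Q: Q = ω₀L/R = 2.189e+04·0.00411/1000 = 0.08995.
Step 5 — 3dB bandwidth: Δω = ω₀/Q = 2.433e+05 rad/s; BW = Δω/(2π) = 3.872e+04 Hz.

(a) f₀ = 3483 Hz  (b) Q = 0.08995  (c) BW = 3.872e+04 Hz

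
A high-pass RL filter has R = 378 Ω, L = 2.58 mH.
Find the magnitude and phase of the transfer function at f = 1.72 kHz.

Step 1 — Angular frequency: ω = 2π·1720 = 1.081e+04 rad/s.
Step 2 — Transfer function: H(jω) = jωL/(R + jωL).
Step 3 — Numerator jωL = j·27.88; denominator R + jωL = 378 + j27.88.
Step 4 — H = 0.005411 + j0.07336.
Step 5 — Magnitude: |H| = 0.07356 (-22.7 dB); phase: φ = 85.8°.

|H| = 0.07356 (-22.7 dB), φ = 85.8°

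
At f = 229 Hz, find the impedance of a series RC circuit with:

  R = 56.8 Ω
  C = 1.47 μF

Step 1 — Angular frequency: ω = 2π·f = 2π·229 = 1439 rad/s.
Step 2 — Component impedances:
  R: Z = R = 56.8 Ω
  C: Z = 1/(jωC) = -j/(ω·C) = 0 - j472.8 Ω
Step 3 — Series combination: Z_total = R + C = 56.8 - j472.8 Ω = 476.2∠-83.1° Ω.

Z = 56.8 - j472.8 Ω = 476.2∠-83.1° Ω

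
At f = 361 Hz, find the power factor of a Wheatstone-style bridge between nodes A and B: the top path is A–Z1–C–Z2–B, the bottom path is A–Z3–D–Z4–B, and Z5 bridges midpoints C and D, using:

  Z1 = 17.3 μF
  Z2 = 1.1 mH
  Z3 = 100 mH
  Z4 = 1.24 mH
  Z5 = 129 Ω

Step 1 — Angular frequency: ω = 2π·f = 2π·361 = 2268 rad/s.
Step 2 — Component impedances:
  Z1: Z = 1/(jωC) = -j/(ω·C) = 0 - j25.48 Ω
  Z2: Z = jωL = j·2268·0.0011 = 0 + j2.495 Ω
  Z3: Z = jωL = j·2268·0.1 = 0 + j226.8 Ω
  Z4: Z = jωL = j·2268·0.00124 = 0 + j2.813 Ω
  Z5: Z = R = 129 Ω
Step 3 — Bridge requires nodal analysis (the Z5 bridge couples midpoints C and D, so the two paths cannot be reduced to a simple series/parallel combination). Setting node B to ground and injecting 1 A at node A, the 3-node admittance system at A, C, D solves to V_A = Z_AB = 0.07368 - j25.55 Ω = 25.55∠-89.8° Ω.
Step 4 — Power factor: PF = cos(φ) = Re(Z)/|Z| = 0.07368/25.55 = 0.002884.
Step 5 — Type: Im(Z) = -25.55 ⇒ leading (phase φ = -89.8°).

PF = 0.002884 (leading, φ = -89.8°)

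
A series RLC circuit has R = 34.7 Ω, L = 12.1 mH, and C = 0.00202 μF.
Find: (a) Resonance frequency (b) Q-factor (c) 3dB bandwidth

Step 1 — Resonance condition Im(Z)=0 gives ω₀ = 1/√(LC).
Step 2 — ω₀ = 1/√(0.0121·2.02e-09) = 2.023e+05 rad/s.
Step 3 — f₀ = ω₀/(2π) = 3.219e+04 Hz.
Step 4 — Series Q: Q = ω₀L/R = 2.023e+05·0.0121/34.7 = 70.53.
Step 5 — 3dB bandwidth: Δω = ω₀/Q = 2868 rad/s; BW = Δω/(2π) = 456.4 Hz.

(a) f₀ = 3.219e+04 Hz  (b) Q = 70.53  (c) BW = 456.4 Hz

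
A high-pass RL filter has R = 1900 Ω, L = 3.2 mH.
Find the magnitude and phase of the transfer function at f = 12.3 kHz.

Step 1 — Angular frequency: ω = 2π·1.23e+04 = 7.728e+04 rad/s.
Step 2 — Transfer function: H(jω) = jωL/(R + jωL).
Step 3 — Numerator jωL = j·247.3; denominator R + jωL = 1900 + j247.3.
Step 4 — H = 0.01666 + j0.128.
Step 5 — Magnitude: |H| = 0.1291 (-17.8 dB); phase: φ = 82.6°.

|H| = 0.1291 (-17.8 dB), φ = 82.6°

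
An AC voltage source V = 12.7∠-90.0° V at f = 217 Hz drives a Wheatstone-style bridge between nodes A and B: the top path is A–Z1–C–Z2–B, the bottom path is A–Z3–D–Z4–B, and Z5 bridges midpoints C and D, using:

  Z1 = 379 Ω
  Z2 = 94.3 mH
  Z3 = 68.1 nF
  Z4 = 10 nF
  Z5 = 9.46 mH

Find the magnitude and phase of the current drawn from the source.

Step 1 — Angular frequency: ω = 2π·f = 2π·217 = 1363 rad/s.
Step 2 — Component impedances:
  Z1: Z = R = 379 Ω
  Z2: Z = jωL = j·1363·0.0943 = 0 + j128.6 Ω
  Z3: Z = 1/(jωC) = -j/(ω·C) = 0 - j1.077e+04 Ω
  Z4: Z = 1/(jωC) = -j/(ω·C) = 0 - j7.334e+04 Ω
  Z5: Z = jωL = j·1363·0.00946 = 0 + j12.9 Ω
Step 3 — Bridge requires nodal analysis (the Z5 bridge couples midpoints C and D, so the two paths cannot be reduced to a simple series/parallel combination). Setting node B to ground and injecting 1 A at node A, the 3-node admittance system at A, C, D solves to V_A = Z_AB = 378.5 + j115.5 Ω = 395.7∠17.0° Ω.
Step 4 — Source phasor: V = 12.7∠-90.0° V = 0 - j12.7 V.
Step 5 — Ohm's law: I = V / Z_total = (0 - j12.7) / (378.5 + j115.5) = -0.009363 - j0.0307 A.
Step 6 — Convert to polar: |I| = 0.03209 A, ∠I = -107.0°.

I = 0.03209∠-107.0° A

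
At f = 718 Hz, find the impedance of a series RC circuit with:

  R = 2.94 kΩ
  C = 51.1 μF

Step 1 — Angular frequency: ω = 2π·f = 2π·718 = 4511 rad/s.
Step 2 — Component impedances:
  R: Z = R = 2940 Ω
  C: Z = 1/(jωC) = -j/(ω·C) = 0 - j4.338 Ω
Step 3 — Series combination: Z_total = R + C = 2940 - j4.338 Ω = 2940∠-0.1° Ω.

Z = 2940 - j4.338 Ω = 2940∠-0.1° Ω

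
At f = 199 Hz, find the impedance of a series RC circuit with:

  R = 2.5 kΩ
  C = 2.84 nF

Step 1 — Angular frequency: ω = 2π·f = 2π·199 = 1250 rad/s.
Step 2 — Component impedances:
  R: Z = R = 2500 Ω
  C: Z = 1/(jωC) = -j/(ω·C) = 0 - j2.816e+05 Ω
Step 3 — Series combination: Z_total = R + C = 2500 - j2.816e+05 Ω = 2.816e+05∠-89.5° Ω.

Z = 2500 - j2.816e+05 Ω = 2.816e+05∠-89.5° Ω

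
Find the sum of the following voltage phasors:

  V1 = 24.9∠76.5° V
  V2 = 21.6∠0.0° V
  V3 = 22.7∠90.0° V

Step 1 — Convert each phasor to rectangular form:
  V1 = 24.9·(cos(76.5°) + j·sin(76.5°)) = 5.813 + j24.21 V
  V2 = 21.6·(cos(0.0°) + j·sin(0.0°)) = 21.6 V
  V3 = 22.7·(cos(90.0°) + j·sin(90.0°)) = 0 + j22.7 V
Step 2 — Sum components: V_total = 27.41 + j46.91 V.
Step 3 — Convert to polar: |V_total| = 54.33 V, ∠V_total = 59.7°.

V_total = 54.33∠59.7° V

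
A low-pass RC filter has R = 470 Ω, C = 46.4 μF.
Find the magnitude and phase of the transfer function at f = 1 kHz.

Step 1 — Angular frequency: ω = 2π·1000 = 6283 rad/s.
Step 2 — Transfer function: H(jω) = 1/(1 + jωRC).
Step 3 — Denominator: 1 + jωRC = 1 + j·6283·470·4.64e-05 = 1 + j137.
Step 4 — H = 5.326e-05 - j0.007298.
Step 5 — Magnitude: |H| = 0.007298 (-42.7 dB); phase: φ = -89.6°.

|H| = 0.007298 (-42.7 dB), φ = -89.6°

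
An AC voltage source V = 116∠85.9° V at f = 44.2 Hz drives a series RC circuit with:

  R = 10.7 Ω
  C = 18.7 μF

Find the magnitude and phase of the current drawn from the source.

Step 1 — Angular frequency: ω = 2π·f = 2π·44.2 = 277.7 rad/s.
Step 2 — Component impedances:
  R: Z = R = 10.7 Ω
  C: Z = 1/(jωC) = -j/(ω·C) = 0 - j192.6 Ω
Step 3 — Series combination: Z_total = R + C = 10.7 - j192.6 Ω = 192.9∠-86.8° Ω.
Step 4 — Source phasor: V = 116∠85.9° V = 8.294 + j115.7 V.
Step 5 — Ohm's law: I = V / Z_total = (8.294 + j115.7) / (10.7 - j192.6) = -0.5966 + j0.07623 A.
Step 6 — Convert to polar: |I| = 0.6015 A, ∠I = 172.7°.

I = 0.6015∠172.7° A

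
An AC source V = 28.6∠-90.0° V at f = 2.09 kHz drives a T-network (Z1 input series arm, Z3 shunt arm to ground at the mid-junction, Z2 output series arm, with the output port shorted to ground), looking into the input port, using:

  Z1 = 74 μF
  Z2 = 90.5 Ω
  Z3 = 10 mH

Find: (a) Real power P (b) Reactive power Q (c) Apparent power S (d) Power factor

Step 1 — Angular frequency: ω = 2π·f = 2π·2090 = 1.313e+04 rad/s.
Step 2 — Component impedances:
  Z1: Z = 1/(jωC) = -j/(ω·C) = 0 - j1.029 Ω
  Z2: Z = R = 90.5 Ω
  Z3: Z = jωL = j·1.313e+04·0.01 = 0 + j131.3 Ω
Step 3 — With the output port shorted to ground, the output series arm Z2 runs from the junction to ground; the shunt arm Z3 also runs from the junction to ground. They appear in parallel: Z3 || Z2 = 61.36 + j42.29 Ω.
Step 4 — Series with input arm Z1: Z_in = Z1 + (Z3 || Z2) = 61.36 + j41.26 Ω = 73.94∠33.9° Ω.
Step 5 — Source phasor: V = 28.6∠-90.0° V = 0 - j28.6 V.
Step 6 — Current: I = V / Z = -0.2158 - j0.321 A = 0.3868∠-123.9° A.
Step 7 — Complex power: S = V·I* = 9.18 + j6.173 VA.
Step 8 — Real power: P = Re(S) = 9.18 W.
Step 9 — Reactive power: Q = Im(S) = 6.173 VAR.
Step 10 — Apparent power: |S| = 11.06 VA.
Step 11 — Power factor: PF = P/|S| = 0.8299 (lagging).

(a) P = 9.18 W  (b) Q = 6.173 VAR  (c) S = 11.06 VA  (d) PF = 0.8299 (lagging)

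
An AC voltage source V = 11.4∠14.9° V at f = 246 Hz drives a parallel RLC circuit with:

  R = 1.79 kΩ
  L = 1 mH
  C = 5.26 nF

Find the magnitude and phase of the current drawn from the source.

Step 1 — Angular frequency: ω = 2π·f = 2π·246 = 1546 rad/s.
Step 2 — Component impedances:
  R: Z = R = 1790 Ω
  L: Z = jωL = j·1546·0.001 = 0 + j1.546 Ω
  C: Z = 1/(jωC) = -j/(ω·C) = 0 - j1.23e+05 Ω
Step 3 — Parallel combination: 1/Z_total = 1/R + 1/L + 1/C; Z_total = 0.001335 + j1.546 Ω = 1.546∠90.0° Ω.
Step 4 — Source phasor: V = 11.4∠14.9° V = 11.02 + j2.931 V.
Step 5 — Ohm's law: I = V / Z_total = (11.02 + j2.931) / (0.001335 + j1.546) = 1.903 - j7.126 A.
Step 6 — Convert to polar: |I| = 7.375 A, ∠I = -75.1°.

I = 7.375∠-75.1° A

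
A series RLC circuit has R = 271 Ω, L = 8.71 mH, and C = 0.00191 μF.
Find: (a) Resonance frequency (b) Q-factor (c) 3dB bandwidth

Step 1 — Resonance: ω₀ = 1/√(LC) = 1/√(0.00871·1.91e-09) = 2.452e+05 rad/s.
Step 2 — f₀ = ω₀/(2π) = 3.902e+04 Hz.
Step 3 — Series Q: Q = ω₀L/R = 2.452e+05·0.00871/271 = 7.88.
Step 4 — Bandwidth: Δω = ω₀/Q = 3.111e+04 rad/s; BW = Δω/(2π) = 4952 Hz.

(a) f₀ = 3.902e+04 Hz  (b) Q = 7.88  (c) BW = 4952 Hz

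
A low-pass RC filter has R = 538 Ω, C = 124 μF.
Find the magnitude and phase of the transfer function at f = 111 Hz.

Step 1 — Angular frequency: ω = 2π·111 = 697.4 rad/s.
Step 2 — Transfer function: H(jω) = 1/(1 + jωRC).
Step 3 — Denominator: 1 + jωRC = 1 + j·697.4·538·0.000124 = 1 + j46.53.
Step 4 — H = 0.0004617 - j0.02148.
Step 5 — Magnitude: |H| = 0.02149 (-33.4 dB); phase: φ = -88.8°.

|H| = 0.02149 (-33.4 dB), φ = -88.8°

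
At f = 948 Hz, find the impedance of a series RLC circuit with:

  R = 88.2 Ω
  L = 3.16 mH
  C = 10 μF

Step 1 — Angular frequency: ω = 2π·f = 2π·948 = 5956 rad/s.
Step 2 — Component impedances:
  R: Z = R = 88.2 Ω
  L: Z = jωL = j·5956·0.00316 = 0 + j18.82 Ω
  C: Z = 1/(jωC) = -j/(ω·C) = 0 - j16.79 Ω
Step 3 — Series combination: Z_total = R + L + C = 88.2 + j2.034 Ω = 88.22∠1.3° Ω.

Z = 88.2 + j2.034 Ω = 88.22∠1.3° Ω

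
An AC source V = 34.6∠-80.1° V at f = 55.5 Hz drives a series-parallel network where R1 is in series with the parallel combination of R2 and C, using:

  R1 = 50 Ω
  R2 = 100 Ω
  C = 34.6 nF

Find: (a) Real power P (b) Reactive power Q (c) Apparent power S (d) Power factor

Step 1 — Angular frequency: ω = 2π·f = 2π·55.5 = 348.7 rad/s.
Step 2 — Component impedances:
  R1: Z = R = 50 Ω
  R2: Z = R = 100 Ω
  C: Z = 1/(jωC) = -j/(ω·C) = 0 - j8.288e+04 Ω
Step 3 — Parallel branch: R2 || C = 1/(1/R2 + 1/C) = 100 - j0.1207 Ω.
Step 4 — Series with R1: Z_total = R1 + (R2 || C) = 150 - j0.1207 Ω = 150∠-0.0° Ω.
Step 5 — Source phasor: V = 34.6∠-80.1° V = 5.949 - j34.08 V.
Step 6 — Current: I = V / Z = 0.03984 - j0.2272 A = 0.2307∠-80.1° A.
Step 7 — Complex power: S = V·I* = 7.981 - j0.00642 VA.
Step 8 — Real power: P = Re(S) = 7.981 W.
Step 9 — Reactive power: Q = Im(S) = -0.00642 VAR.
Step 10 — Apparent power: |S| = 7.981 VA.
Step 11 — Power factor: PF = P/|S| = 1 (leading).

(a) P = 7.981 W  (b) Q = -0.00642 VAR  (c) S = 7.981 VA  (d) PF = 1 (leading)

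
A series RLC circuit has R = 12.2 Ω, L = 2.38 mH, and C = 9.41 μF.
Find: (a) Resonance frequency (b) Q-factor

Step 1 — Resonance condition Im(Z)=0 gives ω₀ = 1/√(LC).
Step 2 — ω₀ = 1/√(0.00238·9.41e-06) = 6682 rad/s.
Step 3 — f₀ = ω₀/(2π) = 1063 Hz.
Step 4 — Series Q: Q = ω₀L/R = 6682·0.00238/12.2 = 1.304.

(a) f₀ = 1063 Hz  (b) Q = 1.304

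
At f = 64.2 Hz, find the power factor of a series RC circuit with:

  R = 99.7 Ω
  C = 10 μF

Step 1 — Angular frequency: ω = 2π·f = 2π·64.2 = 403.4 rad/s.
Step 2 — Component impedances:
  R: Z = R = 99.7 Ω
  C: Z = 1/(jωC) = -j/(ω·C) = 0 - j247.9 Ω
Step 3 — Series combination: Z_total = R + C = 99.7 - j247.9 Ω = 267.2∠-68.1° Ω.
Step 4 — Power factor: PF = cos(φ) = Re(Z)/|Z| = 99.7/267.2 = 0.3731.
Step 5 — Type: Im(Z) = -247.9 ⇒ leading (phase φ = -68.1°).

PF = 0.3731 (leading, φ = -68.1°)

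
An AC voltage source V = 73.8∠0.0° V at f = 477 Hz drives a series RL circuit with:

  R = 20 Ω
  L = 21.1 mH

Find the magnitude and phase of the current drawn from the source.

Step 1 — Angular frequency: ω = 2π·f = 2π·477 = 2997 rad/s.
Step 2 — Component impedances:
  R: Z = R = 20 Ω
  L: Z = jωL = j·2997·0.0211 = 0 + j63.24 Ω
Step 3 — Series combination: Z_total = R + L = 20 + j63.24 Ω = 66.33∠72.4° Ω.
Step 4 — Source phasor: V = 73.8∠0.0° V = 73.8 V.
Step 5 — Ohm's law: I = V / Z_total = (73.8) / (20 + j63.24) = 0.3355 - j1.061 A.
Step 6 — Convert to polar: |I| = 1.113 A, ∠I = -72.4°.

I = 1.113∠-72.4° A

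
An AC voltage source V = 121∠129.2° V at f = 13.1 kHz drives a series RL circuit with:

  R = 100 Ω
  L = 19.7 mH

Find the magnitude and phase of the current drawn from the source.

Step 1 — Angular frequency: ω = 2π·f = 2π·1.31e+04 = 8.231e+04 rad/s.
Step 2 — Component impedances:
  R: Z = R = 100 Ω
  L: Z = jωL = j·8.231e+04·0.0197 = 0 + j1622 Ω
Step 3 — Series combination: Z_total = R + L = 100 + j1622 Ω = 1625∠86.5° Ω.
Step 4 — Source phasor: V = 121∠129.2° V = -76.48 + j93.77 V.
Step 5 — Ohm's law: I = V / Z_total = (-76.48 + j93.77) / (100 + j1622) = 0.05471 + j0.05054 A.
Step 6 — Convert to polar: |I| = 0.07448 A, ∠I = 42.7°.

I = 0.07448∠42.7° A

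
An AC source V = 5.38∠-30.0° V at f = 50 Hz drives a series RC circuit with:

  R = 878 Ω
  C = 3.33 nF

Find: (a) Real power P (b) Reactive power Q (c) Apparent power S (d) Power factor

Step 1 — Angular frequency: ω = 2π·f = 2π·50 = 314.2 rad/s.
Step 2 — Component impedances:
  R: Z = R = 878 Ω
  C: Z = 1/(jωC) = -j/(ω·C) = 0 - j9.559e+05 Ω
Step 3 — Series combination: Z_total = R + C = 878 - j9.559e+05 Ω = 9.559e+05∠-89.9° Ω.
Step 4 — Source phasor: V = 5.38∠-30.0° V = 4.659 - j2.69 V.
Step 5 — Current: I = V / Z = 2.819e-06 + j4.872e-06 A = 5.628e-06∠59.9° A.
Step 6 — Complex power: S = V·I* = 2.781e-08 - j3.028e-05 VA.
Step 7 — Real power: P = Re(S) = 2.781e-08 W.
Step 8 — Reactive power: Q = Im(S) = -3.028e-05 VAR.
Step 9 — Apparent power: |S| = 3.028e-05 VA.
Step 10 — Power factor: PF = P/|S| = 0.0009185 (leading).

(a) P = 2.781e-08 W  (b) Q = -3.028e-05 VAR  (c) S = 3.028e-05 VA  (d) PF = 0.0009185 (leading)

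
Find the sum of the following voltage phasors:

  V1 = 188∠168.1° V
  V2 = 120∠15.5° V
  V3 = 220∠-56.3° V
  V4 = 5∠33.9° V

Step 1 — Convert each phasor to rectangular form:
  V1 = 188·(cos(168.1°) + j·sin(168.1°)) = -184 + j38.77 V
  V2 = 120·(cos(15.5°) + j·sin(15.5°)) = 115.6 + j32.07 V
  V3 = 220·(cos(-56.3°) + j·sin(-56.3°)) = 122.1 - j183 V
  V4 = 5·(cos(33.9°) + j·sin(33.9°)) = 4.15 + j2.789 V
Step 2 — Sum components: V_total = 57.89 - j109.4 V.
Step 3 — Convert to polar: |V_total| = 123.8 V, ∠V_total = -62.1°.

V_total = 123.8∠-62.1° V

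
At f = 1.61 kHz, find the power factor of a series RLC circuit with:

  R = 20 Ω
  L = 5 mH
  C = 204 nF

Step 1 — Angular frequency: ω = 2π·f = 2π·1610 = 1.012e+04 rad/s.
Step 2 — Component impedances:
  R: Z = R = 20 Ω
  L: Z = jωL = j·1.012e+04·0.005 = 0 + j50.58 Ω
  C: Z = 1/(jωC) = -j/(ω·C) = 0 - j484.6 Ω
Step 3 — Series combination: Z_total = R + L + C = 20 - j434 Ω = 434.5∠-87.4° Ω.
Step 4 — Power factor: PF = cos(φ) = Re(Z)/|Z| = 20/434.5 = 0.04603.
Step 5 — Type: Im(Z) = -434 ⇒ leading (phase φ = -87.4°).

PF = 0.04603 (leading, φ = -87.4°)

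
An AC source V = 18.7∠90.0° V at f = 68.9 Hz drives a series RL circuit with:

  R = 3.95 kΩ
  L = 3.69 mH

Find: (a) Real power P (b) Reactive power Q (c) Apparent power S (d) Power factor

Step 1 — Angular frequency: ω = 2π·f = 2π·68.9 = 432.9 rad/s.
Step 2 — Component impedances:
  R: Z = R = 3950 Ω
  L: Z = jωL = j·432.9·0.00369 = 0 + j1.597 Ω
Step 3 — Series combination: Z_total = R + L = 3950 + j1.597 Ω = 3950∠0.0° Ω.
Step 4 — Source phasor: V = 18.7∠90.0° V = 0 + j18.7 V.
Step 5 — Current: I = V / Z = 1.915e-06 + j0.004734 A = 0.004734∠90.0° A.
Step 6 — Complex power: S = V·I* = 0.08853 + j3.58e-05 VA.
Step 7 — Real power: P = Re(S) = 0.08853 W.
Step 8 — Reactive power: Q = Im(S) = 3.58e-05 VAR.
Step 9 — Apparent power: |S| = 0.08853 VA.
Step 10 — Power factor: PF = P/|S| = 1 (lagging).

(a) P = 0.08853 W  (b) Q = 3.58e-05 VAR  (c) S = 0.08853 VA  (d) PF = 1 (lagging)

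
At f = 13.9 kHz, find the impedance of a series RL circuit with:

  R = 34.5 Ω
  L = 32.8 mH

Step 1 — Angular frequency: ω = 2π·f = 2π·1.39e+04 = 8.734e+04 rad/s.
Step 2 — Component impedances:
  R: Z = R = 34.5 Ω
  L: Z = jωL = j·8.734e+04·0.0328 = 0 + j2865 Ω
Step 3 — Series combination: Z_total = R + L = 34.5 + j2865 Ω = 2865∠89.3° Ω.

Z = 34.5 + j2865 Ω = 2865∠89.3° Ω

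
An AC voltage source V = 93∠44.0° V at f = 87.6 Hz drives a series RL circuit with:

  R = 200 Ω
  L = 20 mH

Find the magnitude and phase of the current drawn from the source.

Step 1 — Angular frequency: ω = 2π·f = 2π·87.6 = 550.4 rad/s.
Step 2 — Component impedances:
  R: Z = R = 200 Ω
  L: Z = jωL = j·550.4·0.02 = 0 + j11.01 Ω
Step 3 — Series combination: Z_total = R + L = 200 + j11.01 Ω = 200.3∠3.2° Ω.
Step 4 — Source phasor: V = 93∠44.0° V = 66.9 + j64.6 V.
Step 5 — Ohm's law: I = V / Z_total = (66.9 + j64.6) / (200 + j11.01) = 0.3512 + j0.3037 A.
Step 6 — Convert to polar: |I| = 0.4643 A, ∠I = 40.8°.

I = 0.4643∠40.8° A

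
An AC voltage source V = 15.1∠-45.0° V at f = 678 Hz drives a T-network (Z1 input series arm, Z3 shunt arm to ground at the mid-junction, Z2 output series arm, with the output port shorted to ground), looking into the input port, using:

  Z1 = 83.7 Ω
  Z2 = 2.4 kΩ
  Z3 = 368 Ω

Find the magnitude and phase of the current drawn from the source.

Step 1 — Angular frequency: ω = 2π·f = 2π·678 = 4260 rad/s.
Step 2 — Component impedances:
  Z1: Z = R = 83.7 Ω
  Z2: Z = R = 2400 Ω
  Z3: Z = R = 368 Ω
Step 3 — With the output port shorted to ground, the output series arm Z2 runs from the junction to ground; the shunt arm Z3 also runs from the junction to ground. They appear in parallel: Z3 || Z2 = 319.1 Ω.
Step 4 — Series with input arm Z1: Z_in = Z1 + (Z3 || Z2) = 402.8 Ω = 402.8∠0.0° Ω.
Step 5 — Source phasor: V = 15.1∠-45.0° V = 10.68 - j10.68 V.
Step 6 — Ohm's law: I = V / Z_total = (10.68 - j10.68) / (402.8) = 0.02651 - j0.02651 A.
Step 7 — Convert to polar: |I| = 0.03749 A, ∠I = -45.0°.

I = 0.03749∠-45.0° A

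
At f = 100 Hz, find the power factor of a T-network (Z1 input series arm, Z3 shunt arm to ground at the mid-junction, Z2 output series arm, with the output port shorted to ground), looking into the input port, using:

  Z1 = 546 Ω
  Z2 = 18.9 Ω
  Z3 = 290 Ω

Step 1 — Angular frequency: ω = 2π·f = 2π·100 = 628.3 rad/s.
Step 2 — Component impedances:
  Z1: Z = R = 546 Ω
  Z2: Z = R = 18.9 Ω
  Z3: Z = R = 290 Ω
Step 3 — With the output port shorted to ground, the output series arm Z2 runs from the junction to ground; the shunt arm Z3 also runs from the junction to ground. They appear in parallel: Z3 || Z2 = 17.74 Ω.
Step 4 — Series with input arm Z1: Z_in = Z1 + (Z3 || Z2) = 563.7 Ω = 563.7∠0.0° Ω.
Step 5 — Power factor: PF = cos(φ) = Re(Z)/|Z| = 563.7/563.7 = 1.
Step 6 — Type: Im(Z) = 0 ⇒ unity (phase φ = 0.0°).

PF = 1 (unity, φ = 0.0°)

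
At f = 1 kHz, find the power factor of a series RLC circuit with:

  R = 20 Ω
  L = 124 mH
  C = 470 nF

Step 1 — Angular frequency: ω = 2π·f = 2π·1000 = 6283 rad/s.
Step 2 — Component impedances:
  R: Z = R = 20 Ω
  L: Z = jωL = j·6283·0.124 = 0 + j779.1 Ω
  C: Z = 1/(jωC) = -j/(ω·C) = 0 - j338.6 Ω
Step 3 — Series combination: Z_total = R + L + C = 20 + j440.5 Ω = 440.9∠87.4° Ω.
Step 4 — Power factor: PF = cos(φ) = Re(Z)/|Z| = 20/440.9 = 0.04536.
Step 5 — Type: Im(Z) = 440.5 ⇒ lagging (phase φ = 87.4°).

PF = 0.04536 (lagging, φ = 87.4°)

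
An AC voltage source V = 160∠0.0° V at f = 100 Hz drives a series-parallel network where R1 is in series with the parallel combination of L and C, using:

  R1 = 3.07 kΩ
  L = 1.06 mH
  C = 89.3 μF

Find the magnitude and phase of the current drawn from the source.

Step 1 — Angular frequency: ω = 2π·f = 2π·100 = 628.3 rad/s.
Step 2 — Component impedances:
  R1: Z = R = 3070 Ω
  L: Z = jωL = j·628.3·0.00106 = 0 + j0.666 Ω
  C: Z = 1/(jωC) = -j/(ω·C) = 0 - j17.82 Ω
Step 3 — Parallel branch: L || C = 1/(1/L + 1/C) = 0 + j0.6919 Ω.
Step 4 — Series with R1: Z_total = R1 + (L || C) = 3070 + j0.6919 Ω = 3070∠0.0° Ω.
Step 5 — Source phasor: V = 160∠0.0° V = 160 V.
Step 6 — Ohm's law: I = V / Z_total = (160) / (3070 + j0.6919) = 0.05212 - j1.175e-05 A.
Step 7 — Convert to polar: |I| = 0.05212 A, ∠I = -0.0°.

I = 0.05212∠-0.0° A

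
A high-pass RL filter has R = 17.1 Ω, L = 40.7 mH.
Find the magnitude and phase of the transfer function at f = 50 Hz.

Step 1 — Angular frequency: ω = 2π·50 = 314.2 rad/s.
Step 2 — Transfer function: H(jω) = jωL/(R + jωL).
Step 3 — Numerator jωL = j·12.79; denominator R + jωL = 17.1 + j12.79.
Step 4 — H = 0.3586 + j0.4796.
Step 5 — Magnitude: |H| = 0.5988 (-4.5 dB); phase: φ = 53.2°.

|H| = 0.5988 (-4.5 dB), φ = 53.2°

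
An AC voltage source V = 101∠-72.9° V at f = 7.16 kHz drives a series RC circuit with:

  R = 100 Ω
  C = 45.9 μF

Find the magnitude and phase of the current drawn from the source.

Step 1 — Angular frequency: ω = 2π·f = 2π·7160 = 4.499e+04 rad/s.
Step 2 — Component impedances:
  R: Z = R = 100 Ω
  C: Z = 1/(jωC) = -j/(ω·C) = 0 - j0.4843 Ω
Step 3 — Series combination: Z_total = R + C = 100 - j0.4843 Ω = 100∠-0.3° Ω.
Step 4 — Source phasor: V = 101∠-72.9° V = 29.7 - j96.54 V.
Step 5 — Ohm's law: I = V / Z_total = (29.7 - j96.54) / (100 - j0.4843) = 0.3016 - j0.9639 A.
Step 6 — Convert to polar: |I| = 1.01 A, ∠I = -72.6°.

I = 1.01∠-72.6° A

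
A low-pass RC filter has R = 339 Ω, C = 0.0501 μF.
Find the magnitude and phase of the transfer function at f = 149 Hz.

Step 1 — Angular frequency: ω = 2π·149 = 936.2 rad/s.
Step 2 — Transfer function: H(jω) = 1/(1 + jωRC).
Step 3 — Denominator: 1 + jωRC = 1 + j·936.2·339·5.01e-08 = 1 + j0.0159.
Step 4 — H = 0.9997 - j0.0159.
Step 5 — Magnitude: |H| = 0.9999 (-0.0 dB); phase: φ = -0.9°.

|H| = 0.9999 (-0.0 dB), φ = -0.9°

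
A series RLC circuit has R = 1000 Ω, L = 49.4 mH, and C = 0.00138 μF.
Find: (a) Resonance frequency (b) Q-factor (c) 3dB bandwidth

Step 1 — Resonance condition Im(Z)=0 gives ω₀ = 1/√(LC).
Step 2 — ω₀ = 1/√(0.0494·1.38e-09) = 1.211e+05 rad/s.
Step 3 — f₀ = ω₀/(2π) = 1.928e+04 Hz.
Step 4 — Series Q: Q = ω₀L/R = 1.211e+05·0.0494/1000 = 5.983.
Step 5 — 3dB bandwidth: Δω = ω₀/Q = 2.024e+04 rad/s; BW = Δω/(2π) = 3222 Hz.

(a) f₀ = 1.928e+04 Hz  (b) Q = 5.983  (c) BW = 3222 Hz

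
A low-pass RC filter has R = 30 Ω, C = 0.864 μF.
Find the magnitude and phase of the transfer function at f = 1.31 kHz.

Step 1 — Angular frequency: ω = 2π·1310 = 8231 rad/s.
Step 2 — Transfer function: H(jω) = 1/(1 + jωRC).
Step 3 — Denominator: 1 + jωRC = 1 + j·8231·30·8.64e-07 = 1 + j0.2133.
Step 4 — H = 0.9565 - j0.2041.
Step 5 — Magnitude: |H| = 0.978 (-0.2 dB); phase: φ = -12.0°.

|H| = 0.978 (-0.2 dB), φ = -12.0°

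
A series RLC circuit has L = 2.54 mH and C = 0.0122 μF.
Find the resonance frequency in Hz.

Step 1 — Resonance condition Im(Z)=0 gives ω₀ = 1/√(LC).
Step 2 — ω₀ = 1/√(0.00254·1.22e-08) = 1.796e+05 rad/s.
Step 3 — f₀ = ω₀/(2π) = 2.859e+04 Hz.

f₀ = 2.859e+04 Hz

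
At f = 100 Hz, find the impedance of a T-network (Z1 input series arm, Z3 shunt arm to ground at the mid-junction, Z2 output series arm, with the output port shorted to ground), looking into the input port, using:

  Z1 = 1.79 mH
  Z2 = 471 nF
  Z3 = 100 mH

Step 1 — Angular frequency: ω = 2π·f = 2π·100 = 628.3 rad/s.
Step 2 — Component impedances:
  Z1: Z = jωL = j·628.3·0.00179 = 0 + j1.125 Ω
  Z2: Z = 1/(jωC) = -j/(ω·C) = 0 - j3379 Ω
  Z3: Z = jωL = j·628.3·0.1 = 0 + j62.83 Ω
Step 3 — With the output port shorted to ground, the output series arm Z2 runs from the junction to ground; the shunt arm Z3 also runs from the junction to ground. They appear in parallel: Z3 || Z2 = 0 + j64.02 Ω.
Step 4 — Series with input arm Z1: Z_in = Z1 + (Z3 || Z2) = 0 + j65.15 Ω = 65.15∠90.0° Ω.

Z = 0 + j65.15 Ω = 65.15∠90.0° Ω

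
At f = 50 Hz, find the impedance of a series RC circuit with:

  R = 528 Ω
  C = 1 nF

Step 1 — Angular frequency: ω = 2π·f = 2π·50 = 314.2 rad/s.
Step 2 — Component impedances:
  R: Z = R = 528 Ω
  C: Z = 1/(jωC) = -j/(ω·C) = 0 - j3.183e+06 Ω
Step 3 — Series combination: Z_total = R + C = 528 - j3.183e+06 Ω = 3.183e+06∠-90.0° Ω.

Z = 528 - j3.183e+06 Ω = 3.183e+06∠-90.0° Ω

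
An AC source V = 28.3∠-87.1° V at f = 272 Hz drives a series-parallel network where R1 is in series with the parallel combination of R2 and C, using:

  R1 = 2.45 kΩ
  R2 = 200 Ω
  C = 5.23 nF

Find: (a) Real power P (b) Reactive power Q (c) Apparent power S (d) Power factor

Step 1 — Angular frequency: ω = 2π·f = 2π·272 = 1709 rad/s.
Step 2 — Component impedances:
  R1: Z = R = 2450 Ω
  R2: Z = R = 200 Ω
  C: Z = 1/(jωC) = -j/(ω·C) = 0 - j1.119e+05 Ω
Step 3 — Parallel branch: R2 || C = 1/(1/R2 + 1/C) = 200 - j0.3575 Ω.
Step 4 — Series with R1: Z_total = R1 + (R2 || C) = 2650 - j0.3575 Ω = 2650∠-0.0° Ω.
Step 5 — Source phasor: V = 28.3∠-87.1° V = 1.432 - j28.26 V.
Step 6 — Current: I = V / Z = 0.0005417 - j0.01067 A = 0.01068∠-87.1° A.
Step 7 — Complex power: S = V·I* = 0.3022 - j4.077e-05 VA.
Step 8 — Real power: P = Re(S) = 0.3022 W.
Step 9 — Reactive power: Q = Im(S) = -4.077e-05 VAR.
Step 10 — Apparent power: |S| = 0.3022 VA.
Step 11 — Power factor: PF = P/|S| = 1 (leading).

(a) P = 0.3022 W  (b) Q = -4.077e-05 VAR  (c) S = 0.3022 VA  (d) PF = 1 (leading)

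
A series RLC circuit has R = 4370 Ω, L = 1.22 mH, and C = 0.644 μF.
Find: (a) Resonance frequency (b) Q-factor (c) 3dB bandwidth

Step 1 — Resonance: ω₀ = 1/√(LC) = 1/√(0.00122·6.44e-07) = 3.568e+04 rad/s.
Step 2 — f₀ = ω₀/(2π) = 5678 Hz.
Step 3 — Series Q: Q = ω₀L/R = 3.568e+04·0.00122/4370 = 0.00996.
Step 4 — Bandwidth: Δω = ω₀/Q = 3.582e+06 rad/s; BW = Δω/(2π) = 5.701e+05 Hz.

(a) f₀ = 5678 Hz  (b) Q = 0.00996  (c) BW = 5.701e+05 Hz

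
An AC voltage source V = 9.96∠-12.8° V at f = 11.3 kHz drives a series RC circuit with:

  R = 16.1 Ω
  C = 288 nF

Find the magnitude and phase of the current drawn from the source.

Step 1 — Angular frequency: ω = 2π·f = 2π·1.13e+04 = 7.1e+04 rad/s.
Step 2 — Component impedances:
  R: Z = R = 16.1 Ω
  C: Z = 1/(jωC) = -j/(ω·C) = 0 - j48.9 Ω
Step 3 — Series combination: Z_total = R + C = 16.1 - j48.9 Ω = 51.49∠-71.8° Ω.
Step 4 — Source phasor: V = 9.96∠-12.8° V = 9.712 - j2.207 V.
Step 5 — Ohm's law: I = V / Z_total = (9.712 - j2.207) / (16.1 - j48.9) = 0.0997 + j0.1658 A.
Step 6 — Convert to polar: |I| = 0.1934 A, ∠I = 59.0°.

I = 0.1934∠59.0° A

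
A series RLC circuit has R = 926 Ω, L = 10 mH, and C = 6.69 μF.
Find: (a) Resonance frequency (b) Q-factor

Step 1 — Resonance condition Im(Z)=0 gives ω₀ = 1/√(LC).
Step 2 — ω₀ = 1/√(0.01·6.69e-06) = 3866 rad/s.
Step 3 — f₀ = ω₀/(2π) = 615.3 Hz.
Step 4 — Series Q: Q = ω₀L/R = 3866·0.01/926 = 0.04175.

(a) f₀ = 615.3 Hz  (b) Q = 0.04175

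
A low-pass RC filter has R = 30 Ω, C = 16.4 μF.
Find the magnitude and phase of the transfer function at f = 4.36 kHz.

Step 1 — Angular frequency: ω = 2π·4360 = 2.739e+04 rad/s.
Step 2 — Transfer function: H(jω) = 1/(1 + jωRC).
Step 3 — Denominator: 1 + jωRC = 1 + j·2.739e+04·30·1.64e-05 = 1 + j13.48.
Step 4 — H = 0.005475 - j0.07379.
Step 5 — Magnitude: |H| = 0.07399 (-22.6 dB); phase: φ = -85.8°.

|H| = 0.07399 (-22.6 dB), φ = -85.8°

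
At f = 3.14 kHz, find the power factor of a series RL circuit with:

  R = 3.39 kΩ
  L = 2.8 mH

Step 1 — Angular frequency: ω = 2π·f = 2π·3140 = 1.973e+04 rad/s.
Step 2 — Component impedances:
  R: Z = R = 3390 Ω
  L: Z = jωL = j·1.973e+04·0.0028 = 0 + j55.24 Ω
Step 3 — Series combination: Z_total = R + L = 3390 + j55.24 Ω = 3390∠0.9° Ω.
Step 4 — Power factor: PF = cos(φ) = Re(Z)/|Z| = 3390/3390.5 = 0.9999.
Step 5 — Type: Im(Z) = 55.24 ⇒ lagging (phase φ = 0.9°).

PF = 0.9999 (lagging, φ = 0.9°)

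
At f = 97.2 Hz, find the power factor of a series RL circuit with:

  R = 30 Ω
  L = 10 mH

Step 1 — Angular frequency: ω = 2π·f = 2π·97.2 = 610.7 rad/s.
Step 2 — Component impedances:
  R: Z = R = 30 Ω
  L: Z = jωL = j·610.7·0.01 = 0 + j6.107 Ω
Step 3 — Series combination: Z_total = R + L = 30 + j6.107 Ω = 30.62∠11.5° Ω.
Step 4 — Power factor: PF = cos(φ) = Re(Z)/|Z| = 30/30.615 = 0.9799.
Step 5 — Type: Im(Z) = 6.107 ⇒ lagging (phase φ = 11.5°).

PF = 0.9799 (lagging, φ = 11.5°)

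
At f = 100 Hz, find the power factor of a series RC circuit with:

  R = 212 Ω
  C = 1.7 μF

Step 1 — Angular frequency: ω = 2π·f = 2π·100 = 628.3 rad/s.
Step 2 — Component impedances:
  R: Z = R = 212 Ω
  C: Z = 1/(jωC) = -j/(ω·C) = 0 - j936.2 Ω
Step 3 — Series combination: Z_total = R + C = 212 - j936.2 Ω = 959.9∠-77.2° Ω.
Step 4 — Power factor: PF = cos(φ) = Re(Z)/|Z| = 212/959.9 = 0.2209.
Step 5 — Type: Im(Z) = -936.2 ⇒ leading (phase φ = -77.2°).

PF = 0.2209 (leading, φ = -77.2°)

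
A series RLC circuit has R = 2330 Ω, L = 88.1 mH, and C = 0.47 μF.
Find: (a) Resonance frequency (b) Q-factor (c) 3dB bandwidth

Step 1 — Resonance condition Im(Z)=0 gives ω₀ = 1/√(LC).
Step 2 — ω₀ = 1/√(0.0881·4.7e-07) = 4914 rad/s.
Step 3 — f₀ = ω₀/(2π) = 782.1 Hz.
Step 4 — Series Q: Q = ω₀L/R = 4914·0.0881/2330 = 0.1858.
Step 5 — 3dB bandwidth: Δω = ω₀/Q = 2.645e+04 rad/s; BW = Δω/(2π) = 4209 Hz.

(a) f₀ = 782.1 Hz  (b) Q = 0.1858  (c) BW = 4209 Hz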